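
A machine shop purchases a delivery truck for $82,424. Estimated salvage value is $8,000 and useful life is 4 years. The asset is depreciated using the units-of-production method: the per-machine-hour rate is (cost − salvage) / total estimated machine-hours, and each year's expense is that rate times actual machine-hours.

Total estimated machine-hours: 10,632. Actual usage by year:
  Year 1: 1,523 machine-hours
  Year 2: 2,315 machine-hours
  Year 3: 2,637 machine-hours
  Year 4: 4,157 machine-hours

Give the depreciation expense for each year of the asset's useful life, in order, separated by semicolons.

Depreciable base = $82,424 − $8,000 = $74,424.
Rate = $74,424 / 10,632 machine-hours = $7 per machine-hour.
Year 1: 1,523 × $7 = $10,661. Book value $71,763.
Year 2: 2,315 × $7 = $16,205. Book value $55,558.
Year 3: 2,637 × $7 = $18,459. Book value $37,099.
Year 4: 4,157 × $7 = $29,099. Book value $8,000.

$10,661; $16,205; $18,459; $29,099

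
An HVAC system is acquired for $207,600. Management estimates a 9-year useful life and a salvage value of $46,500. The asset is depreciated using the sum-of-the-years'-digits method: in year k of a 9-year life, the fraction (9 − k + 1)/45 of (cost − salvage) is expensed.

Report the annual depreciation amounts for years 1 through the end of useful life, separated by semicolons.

$32,220; $28,640; $25,060; $21,480; $17,900; $14,320; $10,740; $7,160; $3,580

Depreciable base = $207,600 − $46,500 = $161,100.
Sum of the years' digits = 9+8+7+6+5+4+3+2+1 = 45.
Year 1: $161,100 × 9/45 = $32,220. Book value $175,380.
Year 2: $161,100 × 8/45 = $28,640. Book value $146,740.
Year 3: $161,100 × 7/45 = $25,060. Book value $121,680.
Year 4: $161,100 × 6/45 = $21,480. Book value $100,200.
Year 5: $161,100 × 5/45 = $17,900. Book value $82,300.
Year 6: $161,100 × 4/45 = $14,320. Book value $67,980.
Year 7: $161,100 × 3/45 = $10,740. Book value $57,240.
Year 8: $161,100 × 2/45 = $7,160. Book value $50,080.
Year 9: $161,100 × 1/45 = $3,580. Book value $46,500.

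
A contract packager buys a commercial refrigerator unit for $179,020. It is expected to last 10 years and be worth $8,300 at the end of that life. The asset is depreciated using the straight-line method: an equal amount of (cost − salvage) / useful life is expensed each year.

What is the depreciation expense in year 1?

$17,072

Depreciable base = $179,020 − $8,300 = $170,720.
Annual expense = $170,720 / 10 = $17,072.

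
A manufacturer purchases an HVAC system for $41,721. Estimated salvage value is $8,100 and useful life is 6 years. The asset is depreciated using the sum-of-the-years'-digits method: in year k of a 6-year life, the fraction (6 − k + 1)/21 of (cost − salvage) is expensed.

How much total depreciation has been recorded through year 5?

$32,020

Depreciable base = $41,721 − $8,100 = $33,621.
Sum of the years' digits = 6+5+4+3+2+1 = 21.
Year 1: $33,621 × 6/21 = $9,606. Book value $32,115.
Year 2: $33,621 × 5/21 = $8,005. Book value $24,110.
Year 3: $33,621 × 4/21 = $6,404. Book value $17,706.
Year 4: $33,621 × 3/21 = $4,803. Book value $12,903.
Year 5: $33,621 × 2/21 = $3,202. Book value $9,701.
Accumulated through year 5 = $41,721 − $9,701 = $32,020.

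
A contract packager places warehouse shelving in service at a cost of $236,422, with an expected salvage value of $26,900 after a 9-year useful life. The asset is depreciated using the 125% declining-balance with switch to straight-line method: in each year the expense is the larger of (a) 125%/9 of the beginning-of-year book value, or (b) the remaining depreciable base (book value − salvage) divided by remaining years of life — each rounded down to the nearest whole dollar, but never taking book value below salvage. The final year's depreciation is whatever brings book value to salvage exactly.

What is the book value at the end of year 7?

$68,139

Depreciable base = $236,422 − $26,900 = $209,522.
Year 1: DB = ⌊$236,422 × 125%/9⌋ = $32,836; SL = ⌊$209,522/9⌋ = $23,280 → take DB $32,836. Book value $203,586.
Year 2: DB = ⌊$203,586 × 125%/9⌋ = $28,275; SL = ⌊$176,686/8⌋ = $22,085 → take DB $28,275. Book value $175,311.
Year 3: DB = ⌊$175,311 × 125%/9⌋ = $24,348; SL = ⌊$148,411/7⌋ = $21,201 → take DB $24,348. Book value $150,963.
Year 4: DB = ⌊$150,963 × 125%/9⌋ = $20,967; SL = ⌊$124,063/6⌋ = $20,677 → take DB $20,967. Book value $129,996.
Year 5: DB = ⌊$129,996 × 125%/9⌋ = $18,055; SL = ⌊$103,096/5⌋ = $20,619 → take SL $20,619. Book value $109,377.
Year 6: DB = ⌊$109,377 × 125%/9⌋ = $15,191; SL = ⌊$82,477/4⌋ = $20,619 → take SL $20,619. Book value $88,758.
Year 7: DB = ⌊$88,758 × 125%/9⌋ = $12,327; SL = ⌊$61,858/3⌋ = $20,619 → take SL $20,619. Book value $68,139.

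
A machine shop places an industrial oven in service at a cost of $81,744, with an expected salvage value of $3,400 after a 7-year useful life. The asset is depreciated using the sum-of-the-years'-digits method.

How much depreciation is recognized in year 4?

$11,192

Depreciable base = $81,744 − $3,400 = $78,344.
Sum of the years' digits = 7+6+5+4+3+2+1 = 28.
Year 1: $78,344 × 7/28 = $19,586. Book value $62,158.
Year 2: $78,344 × 6/28 = $16,788. Book value $45,370.
Year 3: $78,344 × 5/28 = $13,990. Book value $31,380.
Year 4: $78,344 × 4/28 = $11,192. Book value $20,188.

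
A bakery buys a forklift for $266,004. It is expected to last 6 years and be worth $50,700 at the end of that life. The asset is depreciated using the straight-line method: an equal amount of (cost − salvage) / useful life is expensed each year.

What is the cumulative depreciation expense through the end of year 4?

Depreciable base = $266,004 − $50,700 = $215,304.
Annual expense = $215,304 / 6 = $35,884.
End of year 1: book value $230,120.
End of year 2: book value $194,236.
End of year 3: book value $158,352.
End of year 4: book value $122,468.
Accumulated through year 4 = $266,004 − $122,468 = $143,536.

$143,536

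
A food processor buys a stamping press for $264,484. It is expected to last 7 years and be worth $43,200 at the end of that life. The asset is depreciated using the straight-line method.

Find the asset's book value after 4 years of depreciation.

Depreciable base = $264,484 − $43,200 = $221,284.
Annual expense = $221,284 / 7 = $31,612.
End of year 1: book value $232,872.
End of year 2: book value $201,260.
End of year 3: book value $169,648.
End of year 4: book value $138,036.

$138,036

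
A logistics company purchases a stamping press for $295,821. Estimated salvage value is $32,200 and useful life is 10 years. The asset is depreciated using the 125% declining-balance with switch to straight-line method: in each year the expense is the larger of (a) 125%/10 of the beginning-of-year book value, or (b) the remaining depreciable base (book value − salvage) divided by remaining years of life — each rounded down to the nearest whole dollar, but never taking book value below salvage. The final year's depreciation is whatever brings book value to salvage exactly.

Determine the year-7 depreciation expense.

$23,534

Depreciable base = $295,821 − $32,200 = $263,621.
Year 1: DB = ⌊$295,821 × 125%/10⌋ = $36,977; SL = ⌊$263,621/10⌋ = $26,362 → take DB $36,977. Book value $258,844.
Year 2: DB = ⌊$258,844 × 125%/10⌋ = $32,355; SL = ⌊$226,644/9⌋ = $25,182 → take DB $32,355. Book value $226,489.
Year 3: DB = ⌊$226,489 × 125%/10⌋ = $28,311; SL = ⌊$194,289/8⌋ = $24,286 → take DB $28,311. Book value $198,178.
Year 4: DB = ⌊$198,178 × 125%/10⌋ = $24,772; SL = ⌊$165,978/7⌋ = $23,711 → take DB $24,772. Book value $173,406.
Year 5: DB = ⌊$173,406 × 125%/10⌋ = $21,675; SL = ⌊$141,206/6⌋ = $23,534 → take SL $23,534. Book value $149,872.
Year 6: DB = ⌊$149,872 × 125%/10⌋ = $18,734; SL = ⌊$117,672/5⌋ = $23,534 → take SL $23,534. Book value $126,338.
Year 7: DB = ⌊$126,338 × 125%/10⌋ = $15,792; SL = ⌊$94,138/4⌋ = $23,534 → take SL $23,534. Book value $102,804.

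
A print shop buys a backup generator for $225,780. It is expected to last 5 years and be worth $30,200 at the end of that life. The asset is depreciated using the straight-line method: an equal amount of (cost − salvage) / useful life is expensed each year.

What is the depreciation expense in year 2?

$39,116

Depreciable base = $225,780 − $30,200 = $195,580.
Annual expense = $195,580 / 5 = $39,116.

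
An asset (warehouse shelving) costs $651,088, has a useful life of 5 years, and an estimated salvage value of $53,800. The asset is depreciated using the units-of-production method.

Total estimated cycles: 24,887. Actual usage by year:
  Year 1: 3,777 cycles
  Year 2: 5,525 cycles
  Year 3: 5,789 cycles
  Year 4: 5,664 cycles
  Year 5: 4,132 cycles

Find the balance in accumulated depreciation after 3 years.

Depreciable base = $651,088 − $53,800 = $597,288.
Rate = $597,288 / 24,887 cycles = $24 per cycle.
Year 1: 3,777 × $24 = $90,648. Book value $560,440.
Year 2: 5,525 × $24 = $132,600. Book value $427,840.
Year 3: 5,789 × $24 = $138,936. Book value $288,904.
Accumulated through year 3 = $651,088 − $288,904 = $362,184.

$362,184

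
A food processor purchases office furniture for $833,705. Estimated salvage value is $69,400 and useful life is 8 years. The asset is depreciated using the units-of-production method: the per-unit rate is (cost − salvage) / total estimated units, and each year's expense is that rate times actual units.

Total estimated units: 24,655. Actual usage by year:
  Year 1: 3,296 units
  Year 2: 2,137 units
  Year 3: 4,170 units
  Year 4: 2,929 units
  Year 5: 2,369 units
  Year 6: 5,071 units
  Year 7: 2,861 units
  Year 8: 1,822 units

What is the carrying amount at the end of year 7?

$125,882

Depreciable base = $833,705 − $69,400 = $764,305.
Rate = $764,305 / 24,655 units = $31 per unit.
Year 1: 3,296 × $31 = $102,176. Book value $731,529.
Year 2: 2,137 × $31 = $66,247. Book value $665,282.
Year 3: 4,170 × $31 = $129,270. Book value $536,012.
Year 4: 2,929 × $31 = $90,799. Book value $445,213.
Year 5: 2,369 × $31 = $73,439. Book value $371,774.
Year 6: 5,071 × $31 = $157,201. Book value $214,573.
Year 7: 2,861 × $31 = $88,691. Book value $125,882.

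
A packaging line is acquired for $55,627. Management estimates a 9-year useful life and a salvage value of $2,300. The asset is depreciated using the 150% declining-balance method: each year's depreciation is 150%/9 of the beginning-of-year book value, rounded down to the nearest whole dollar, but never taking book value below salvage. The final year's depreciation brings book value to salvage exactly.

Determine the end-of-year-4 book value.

$26,827

Depreciable base = $55,627 − $2,300 = $53,327.
Year 1: ⌊$55,627 × 150%/9⌋ = $9,271. Book value $46,356.
Year 2: ⌊$46,356 × 150%/9⌋ = $7,726. Book value $38,630.
Year 3: ⌊$38,630 × 150%/9⌋ = $6,438. Book value $32,192.
Year 4: ⌊$32,192 × 150%/9⌋ = $5,365. Book value $26,827.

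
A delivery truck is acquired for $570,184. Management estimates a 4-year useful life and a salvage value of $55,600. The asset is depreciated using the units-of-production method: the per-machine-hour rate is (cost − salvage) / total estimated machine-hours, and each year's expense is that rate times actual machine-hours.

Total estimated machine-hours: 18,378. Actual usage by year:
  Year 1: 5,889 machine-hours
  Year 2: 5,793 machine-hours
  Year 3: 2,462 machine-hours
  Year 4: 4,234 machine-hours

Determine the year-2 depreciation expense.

Depreciable base = $570,184 − $55,600 = $514,584.
Rate = $514,584 / 18,378 machine-hours = $28 per machine-hour.
Year 1: 5,889 × $28 = $164,892. Book value $405,292.
Year 2: 5,793 × $28 = $162,204. Book value $243,088.

$162,204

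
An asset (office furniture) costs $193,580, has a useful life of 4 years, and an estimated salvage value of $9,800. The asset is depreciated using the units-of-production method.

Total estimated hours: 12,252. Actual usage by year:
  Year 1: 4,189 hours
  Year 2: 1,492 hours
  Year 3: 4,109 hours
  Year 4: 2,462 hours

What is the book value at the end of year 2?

$108,365

Depreciable base = $193,580 − $9,800 = $183,780.
Rate = $183,780 / 12,252 hours = $15 per hour.
Year 1: 4,189 × $15 = $62,835. Book value $130,745.
Year 2: 1,492 × $15 = $22,380. Book value $108,365.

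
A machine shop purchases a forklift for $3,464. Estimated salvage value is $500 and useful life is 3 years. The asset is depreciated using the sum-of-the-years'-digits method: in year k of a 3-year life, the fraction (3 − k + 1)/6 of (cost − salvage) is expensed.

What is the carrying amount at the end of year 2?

$994

Depreciable base = $3,464 − $500 = $2,964.
Sum of the years' digits = 3+2+1 = 6.
Year 1: $2,964 × 3/6 = $1,482. Book value $1,982.
Year 2: $2,964 × 2/6 = $988. Book value $994.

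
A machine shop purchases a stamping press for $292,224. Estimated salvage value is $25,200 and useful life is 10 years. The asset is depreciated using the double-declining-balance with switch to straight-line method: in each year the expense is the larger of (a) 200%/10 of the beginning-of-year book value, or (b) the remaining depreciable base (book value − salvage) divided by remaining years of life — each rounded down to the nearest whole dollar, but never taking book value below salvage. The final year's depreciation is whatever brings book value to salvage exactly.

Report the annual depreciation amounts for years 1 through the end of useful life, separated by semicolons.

Depreciable base = $292,224 − $25,200 = $267,024.
Year 1: DB = ⌊$292,224 × 200%/10⌋ = $58,444; SL = ⌊$267,024/10⌋ = $26,702 → take DB $58,444. Book value $233,780.
Year 2: DB = ⌊$233,780 × 200%/10⌋ = $46,756; SL = ⌊$208,580/9⌋ = $23,175 → take DB $46,756. Book value $187,024.
Year 3: DB = ⌊$187,024 × 200%/10⌋ = $37,404; SL = ⌊$161,824/8⌋ = $20,228 → take DB $37,404. Book value $149,620.
Year 4: DB = ⌊$149,620 × 200%/10⌋ = $29,924; SL = ⌊$124,420/7⌋ = $17,774 → take DB $29,924. Book value $119,696.
Year 5: DB = ⌊$119,696 × 200%/10⌋ = $23,939; SL = ⌊$94,496/6⌋ = $15,749 → take DB $23,939. Book value $95,757.
Year 6: DB = ⌊$95,757 × 200%/10⌋ = $19,151; SL = ⌊$70,557/5⌋ = $14,111 → take DB $19,151. Book value $76,606.
Year 7: DB = ⌊$76,606 × 200%/10⌋ = $15,321; SL = ⌊$51,406/4⌋ = $12,851 → take DB $15,321. Book value $61,285.
Year 8: DB = ⌊$61,285 × 200%/10⌋ = $12,257; SL = ⌊$36,085/3⌋ = $12,028 → take DB $12,257. Book value $49,028.
Year 9: DB = ⌊$49,028 × 200%/10⌋ = $9,805; SL = ⌊$23,828/2⌋ = $11,914 → take SL $11,914. Book value $37,114.
Year 10 (final): $37,114 − $25,200 = $11,914. Book value $25,200.

$58,444; $46,756; $37,404; $29,924; $23,939; $19,151; $15,321; $12,257; $11,914; $11,914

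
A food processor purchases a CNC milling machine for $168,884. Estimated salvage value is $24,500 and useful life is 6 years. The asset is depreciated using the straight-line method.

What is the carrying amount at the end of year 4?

$72,628

Depreciable base = $168,884 − $24,500 = $144,384.
Annual expense = $144,384 / 6 = $24,064.
End of year 1: book value $144,820.
End of year 2: book value $120,756.
End of year 3: book value $96,692.
End of year 4: book value $72,628.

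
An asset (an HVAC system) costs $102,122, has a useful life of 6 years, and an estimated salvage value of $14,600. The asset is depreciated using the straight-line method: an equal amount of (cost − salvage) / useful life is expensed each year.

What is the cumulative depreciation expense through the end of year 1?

Depreciable base = $102,122 − $14,600 = $87,522.
Annual expense = $87,522 / 6 = $14,587.
End of year 1: book value $87,535.
Accumulated through year 1 = $102,122 − $87,535 = $14,587.

$14,587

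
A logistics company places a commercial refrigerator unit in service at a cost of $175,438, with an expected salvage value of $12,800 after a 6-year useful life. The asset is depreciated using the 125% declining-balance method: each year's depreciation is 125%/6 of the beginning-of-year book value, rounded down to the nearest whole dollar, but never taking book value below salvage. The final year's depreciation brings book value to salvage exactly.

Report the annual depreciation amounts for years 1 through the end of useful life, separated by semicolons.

$36,549; $28,935; $22,907; $18,134; $14,356; $41,757

Depreciable base = $175,438 − $12,800 = $162,638.
Year 1: ⌊$175,438 × 125%/6⌋ = $36,549. Book value $138,889.
Year 2: ⌊$138,889 × 125%/6⌋ = $28,935. Book value $109,954.
Year 3: ⌊$109,954 × 125%/6⌋ = $22,907. Book value $87,047.
Year 4: ⌊$87,047 × 125%/6⌋ = $18,134. Book value $68,913.
Year 5: ⌊$68,913 × 125%/6⌋ = $14,356. Book value $54,557.
Year 6 (final): $54,557 − $12,800 = $41,757. Book value $12,800.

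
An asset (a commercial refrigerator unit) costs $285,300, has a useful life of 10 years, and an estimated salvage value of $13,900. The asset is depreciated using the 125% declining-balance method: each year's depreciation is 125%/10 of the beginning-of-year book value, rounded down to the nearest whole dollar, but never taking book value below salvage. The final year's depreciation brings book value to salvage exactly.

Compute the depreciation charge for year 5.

Depreciable base = $285,300 − $13,900 = $271,400.
Year 1: ⌊$285,300 × 125%/10⌋ = $35,662. Book value $249,638.
Year 2: ⌊$249,638 × 125%/10⌋ = $31,204. Book value $218,434.
Year 3: ⌊$218,434 × 125%/10⌋ = $27,304. Book value $191,130.
Year 4: ⌊$191,130 × 125%/10⌋ = $23,891. Book value $167,239.
Year 5: ⌊$167,239 × 125%/10⌋ = $20,904. Book value $146,335.

$20,904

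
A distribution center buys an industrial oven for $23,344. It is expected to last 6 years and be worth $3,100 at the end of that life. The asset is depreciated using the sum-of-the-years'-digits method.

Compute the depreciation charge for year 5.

Depreciable base = $23,344 − $3,100 = $20,244.
Sum of the years' digits = 6+5+4+3+2+1 = 21.
Year 1: $20,244 × 6/21 = $5,784. Book value $17,560.
Year 2: $20,244 × 5/21 = $4,820. Book value $12,740.
Year 3: $20,244 × 4/21 = $3,856. Book value $8,884.
Year 4: $20,244 × 3/21 = $2,892. Book value $5,992.
Year 5: $20,244 × 2/21 = $1,928. Book value $4,064.

$1,928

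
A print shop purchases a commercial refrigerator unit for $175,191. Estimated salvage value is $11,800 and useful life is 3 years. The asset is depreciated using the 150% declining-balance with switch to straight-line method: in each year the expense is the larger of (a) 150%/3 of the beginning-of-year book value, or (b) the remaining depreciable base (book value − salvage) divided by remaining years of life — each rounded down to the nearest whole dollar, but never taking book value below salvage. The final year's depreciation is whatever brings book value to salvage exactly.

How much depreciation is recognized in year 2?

Depreciable base = $175,191 − $11,800 = $163,391.
Year 1: DB = ⌊$175,191 × 150%/3⌋ = $87,595; SL = ⌊$163,391/3⌋ = $54,463 → take DB $87,595. Book value $87,596.
Year 2: DB = ⌊$87,596 × 150%/3⌋ = $43,798; SL = ⌊$75,796/2⌋ = $37,898 → take DB $43,798. Book value $43,798.

$43,798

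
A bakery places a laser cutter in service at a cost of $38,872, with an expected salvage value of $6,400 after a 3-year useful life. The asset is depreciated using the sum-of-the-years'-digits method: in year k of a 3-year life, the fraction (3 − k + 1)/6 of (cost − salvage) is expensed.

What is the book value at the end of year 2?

Depreciable base = $38,872 − $6,400 = $32,472.
Sum of the years' digits = 3+2+1 = 6.
Year 1: $32,472 × 3/6 = $16,236. Book value $22,636.
Year 2: $32,472 × 2/6 = $10,824. Book value $11,812.

$11,812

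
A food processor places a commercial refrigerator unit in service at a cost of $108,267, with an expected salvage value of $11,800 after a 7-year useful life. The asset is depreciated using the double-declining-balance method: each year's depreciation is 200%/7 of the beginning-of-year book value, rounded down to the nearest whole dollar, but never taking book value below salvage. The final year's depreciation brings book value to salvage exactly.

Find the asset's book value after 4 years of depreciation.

$28,184

Depreciable base = $108,267 − $11,800 = $96,467.
Year 1: ⌊$108,267 × 200%/7⌋ = $30,933. Book value $77,334.
Year 2: ⌊$77,334 × 200%/7⌋ = $22,095. Book value $55,239.
Year 3: ⌊$55,239 × 200%/7⌋ = $15,782. Book value $39,457.
Year 4: ⌊$39,457 × 200%/7⌋ = $11,273. Book value $28,184.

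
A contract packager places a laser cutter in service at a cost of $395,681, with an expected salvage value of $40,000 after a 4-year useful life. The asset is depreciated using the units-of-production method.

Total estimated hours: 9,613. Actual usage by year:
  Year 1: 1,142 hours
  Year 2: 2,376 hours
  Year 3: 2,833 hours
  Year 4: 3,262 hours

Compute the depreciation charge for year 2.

$87,912

Depreciable base = $395,681 − $40,000 = $355,681.
Rate = $355,681 / 9,613 hours = $37 per hour.
Year 1: 1,142 × $37 = $42,254. Book value $353,427.
Year 2: 2,376 × $37 = $87,912. Book value $265,515.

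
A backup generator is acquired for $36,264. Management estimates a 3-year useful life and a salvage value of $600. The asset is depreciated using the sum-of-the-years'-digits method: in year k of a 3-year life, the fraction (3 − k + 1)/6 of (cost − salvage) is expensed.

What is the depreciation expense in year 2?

Depreciable base = $36,264 − $600 = $35,664.
Sum of the years' digits = 3+2+1 = 6.
Year 1: $35,664 × 3/6 = $17,832. Book value $18,432.
Year 2: $35,664 × 2/6 = $11,888. Book value $6,544.

$11,888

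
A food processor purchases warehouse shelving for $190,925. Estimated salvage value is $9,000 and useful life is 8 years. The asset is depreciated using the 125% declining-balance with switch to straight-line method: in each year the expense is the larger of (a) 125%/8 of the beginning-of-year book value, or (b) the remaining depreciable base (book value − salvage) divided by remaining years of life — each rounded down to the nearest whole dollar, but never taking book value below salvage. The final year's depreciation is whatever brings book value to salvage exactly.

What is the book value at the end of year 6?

$51,275

Depreciable base = $190,925 − $9,000 = $181,925.
Year 1: DB = ⌊$190,925 × 125%/8⌋ = $29,832; SL = ⌊$181,925/8⌋ = $22,740 → take DB $29,832. Book value $161,093.
Year 2: DB = ⌊$161,093 × 125%/8⌋ = $25,170; SL = ⌊$152,093/7⌋ = $21,727 → take DB $25,170. Book value $135,923.
Year 3: DB = ⌊$135,923 × 125%/8⌋ = $21,237; SL = ⌊$126,923/6⌋ = $21,153 → take DB $21,237. Book value $114,686.
Year 4: DB = ⌊$114,686 × 125%/8⌋ = $17,919; SL = ⌊$105,686/5⌋ = $21,137 → take SL $21,137. Book value $93,549.
Year 5: DB = ⌊$93,549 × 125%/8⌋ = $14,617; SL = ⌊$84,549/4⌋ = $21,137 → take SL $21,137. Book value $72,412.
Year 6: DB = ⌊$72,412 × 125%/8⌋ = $11,314; SL = ⌊$63,412/3⌋ = $21,137 → take SL $21,137. Book value $51,275.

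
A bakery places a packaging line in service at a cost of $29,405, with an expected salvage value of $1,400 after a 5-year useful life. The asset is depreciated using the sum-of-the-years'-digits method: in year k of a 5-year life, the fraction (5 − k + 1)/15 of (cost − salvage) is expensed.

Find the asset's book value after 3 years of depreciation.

$7,001

Depreciable base = $29,405 − $1,400 = $28,005.
Sum of the years' digits = 5+4+3+2+1 = 15.
Year 1: $28,005 × 5/15 = $9,335. Book value $20,070.
Year 2: $28,005 × 4/15 = $7,468. Book value $12,602.
Year 3: $28,005 × 3/15 = $5,601. Book value $7,001.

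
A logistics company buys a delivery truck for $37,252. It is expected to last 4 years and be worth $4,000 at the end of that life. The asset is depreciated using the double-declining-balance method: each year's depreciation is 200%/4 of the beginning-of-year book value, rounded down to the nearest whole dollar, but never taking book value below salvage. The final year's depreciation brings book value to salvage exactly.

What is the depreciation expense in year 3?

Depreciable base = $37,252 − $4,000 = $33,252.
Year 1: ⌊$37,252 × 200%/4⌋ = $18,626. Book value $18,626.
Year 2: ⌊$18,626 × 200%/4⌋ = $9,313. Book value $9,313.
Year 3: ⌊$9,313 × 200%/4⌋ = $4,656. Book value $4,657.

$4,656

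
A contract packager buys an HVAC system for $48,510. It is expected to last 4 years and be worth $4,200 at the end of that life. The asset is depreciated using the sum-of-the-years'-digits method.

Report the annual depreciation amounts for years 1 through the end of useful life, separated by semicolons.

Depreciable base = $48,510 − $4,200 = $44,310.
Sum of the years' digits = 4+3+2+1 = 10.
Year 1: $44,310 × 4/10 = $17,724. Book value $30,786.
Year 2: $44,310 × 3/10 = $13,293. Book value $17,493.
Year 3: $44,310 × 2/10 = $8,862. Book value $8,631.
Year 4: $44,310 × 1/10 = $4,431. Book value $4,200.

$17,724; $13,293; $8,862; $4,431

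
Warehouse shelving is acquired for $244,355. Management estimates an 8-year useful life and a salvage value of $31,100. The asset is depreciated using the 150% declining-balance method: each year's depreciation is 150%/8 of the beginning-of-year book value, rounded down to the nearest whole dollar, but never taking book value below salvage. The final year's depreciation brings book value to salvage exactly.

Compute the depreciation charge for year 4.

$24,575

Depreciable base = $244,355 − $31,100 = $213,255.
Year 1: ⌊$244,355 × 150%/8⌋ = $45,816. Book value $198,539.
Year 2: ⌊$198,539 × 150%/8⌋ = $37,226. Book value $161,313.
Year 3: ⌊$161,313 × 150%/8⌋ = $30,246. Book value $131,067.
Year 4: ⌊$131,067 × 150%/8⌋ = $24,575. Book value $106,492.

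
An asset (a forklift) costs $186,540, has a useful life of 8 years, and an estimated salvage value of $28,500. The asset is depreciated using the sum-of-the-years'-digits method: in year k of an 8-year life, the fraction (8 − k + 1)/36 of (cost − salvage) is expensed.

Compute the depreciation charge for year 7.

$8,780

Depreciable base = $186,540 − $28,500 = $158,040.
Sum of the years' digits = 8+7+6+5+4+3+2+1 = 36.
Year 1: $158,040 × 8/36 = $35,120. Book value $151,420.
Year 2: $158,040 × 7/36 = $30,730. Book value $120,690.
Year 3: $158,040 × 6/36 = $26,340. Book value $94,350.
Year 4: $158,040 × 5/36 = $21,950. Book value $72,400.
Year 5: $158,040 × 4/36 = $17,560. Book value $54,840.
Year 6: $158,040 × 3/36 = $13,170. Book value $41,670.
Year 7: $158,040 × 2/36 = $8,780. Book value $32,890.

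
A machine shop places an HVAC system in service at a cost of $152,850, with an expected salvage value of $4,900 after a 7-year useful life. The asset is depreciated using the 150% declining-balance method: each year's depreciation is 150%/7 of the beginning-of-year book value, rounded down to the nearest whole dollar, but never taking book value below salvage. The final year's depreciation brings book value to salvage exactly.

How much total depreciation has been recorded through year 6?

$116,886

Depreciable base = $152,850 − $4,900 = $147,950.
Year 1: ⌊$152,850 × 150%/7⌋ = $32,753. Book value $120,097.
Year 2: ⌊$120,097 × 150%/7⌋ = $25,735. Book value $94,362.
Year 3: ⌊$94,362 × 150%/7⌋ = $20,220. Book value $74,142.
Year 4: ⌊$74,142 × 150%/7⌋ = $15,887. Book value $58,255.
Year 5: ⌊$58,255 × 150%/7⌋ = $12,483. Book value $45,772.
Year 6: ⌊$45,772 × 150%/7⌋ = $9,808. Book value $35,964.
Accumulated through year 6 = $152,850 − $35,964 = $116,886.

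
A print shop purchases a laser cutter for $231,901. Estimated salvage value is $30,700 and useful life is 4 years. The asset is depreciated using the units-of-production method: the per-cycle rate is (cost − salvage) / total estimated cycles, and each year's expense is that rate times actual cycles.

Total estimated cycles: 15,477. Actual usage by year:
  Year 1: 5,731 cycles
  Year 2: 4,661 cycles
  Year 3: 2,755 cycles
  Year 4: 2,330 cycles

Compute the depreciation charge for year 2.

$60,593

Depreciable base = $231,901 − $30,700 = $201,201.
Rate = $201,201 / 15,477 cycles = $13 per cycle.
Year 1: 5,731 × $13 = $74,503. Book value $157,398.
Year 2: 4,661 × $13 = $60,593. Book value $96,805.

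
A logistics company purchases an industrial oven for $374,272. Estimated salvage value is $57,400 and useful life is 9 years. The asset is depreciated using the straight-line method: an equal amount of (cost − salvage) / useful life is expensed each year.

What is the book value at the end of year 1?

$339,064

Depreciable base = $374,272 − $57,400 = $316,872.
Annual expense = $316,872 / 9 = $35,208.
End of year 1: book value $339,064.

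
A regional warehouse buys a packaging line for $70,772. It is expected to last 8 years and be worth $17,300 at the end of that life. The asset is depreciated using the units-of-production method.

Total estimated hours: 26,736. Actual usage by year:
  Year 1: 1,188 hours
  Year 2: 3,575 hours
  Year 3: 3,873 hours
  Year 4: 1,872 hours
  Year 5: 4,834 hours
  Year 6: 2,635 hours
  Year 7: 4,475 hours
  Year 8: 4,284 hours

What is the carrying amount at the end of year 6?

Depreciable base = $70,772 − $17,300 = $53,472.
Rate = $53,472 / 26,736 hours = $2 per hour.
Year 1: 1,188 × $2 = $2,376. Book value $68,396.
Year 2: 3,575 × $2 = $7,150. Book value $61,246.
Year 3: 3,873 × $2 = $7,746. Book value $53,500.
Year 4: 1,872 × $2 = $3,744. Book value $49,756.
Year 5: 4,834 × $2 = $9,668. Book value $40,088.
Year 6: 2,635 × $2 = $5,270. Book value $34,818.

$34,818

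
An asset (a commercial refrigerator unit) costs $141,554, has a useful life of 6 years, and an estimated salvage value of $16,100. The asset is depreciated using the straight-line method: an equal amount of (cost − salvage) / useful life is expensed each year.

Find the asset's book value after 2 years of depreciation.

$99,736

Depreciable base = $141,554 − $16,100 = $125,454.
Annual expense = $125,454 / 6 = $20,909.
End of year 1: book value $120,645.
End of year 2: book value $99,736.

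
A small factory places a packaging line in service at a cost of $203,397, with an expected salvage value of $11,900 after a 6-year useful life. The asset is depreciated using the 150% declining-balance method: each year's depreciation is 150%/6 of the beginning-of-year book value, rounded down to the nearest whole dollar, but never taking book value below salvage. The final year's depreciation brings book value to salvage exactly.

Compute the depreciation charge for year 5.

$16,089

Depreciable base = $203,397 − $11,900 = $191,497.
Year 1: ⌊$203,397 × 150%/6⌋ = $50,849. Book value $152,548.
Year 2: ⌊$152,548 × 150%/6⌋ = $38,137. Book value $114,411.
Year 3: ⌊$114,411 × 150%/6⌋ = $28,602. Book value $85,809.
Year 4: ⌊$85,809 × 150%/6⌋ = $21,452. Book value $64,357.
Year 5: ⌊$64,357 × 150%/6⌋ = $16,089. Book value $48,268.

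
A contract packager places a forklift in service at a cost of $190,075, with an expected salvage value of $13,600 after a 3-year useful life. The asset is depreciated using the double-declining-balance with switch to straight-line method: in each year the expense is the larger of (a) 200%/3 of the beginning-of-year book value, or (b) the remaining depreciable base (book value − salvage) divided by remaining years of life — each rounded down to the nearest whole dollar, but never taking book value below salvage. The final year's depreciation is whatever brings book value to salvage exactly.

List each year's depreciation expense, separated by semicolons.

Depreciable base = $190,075 − $13,600 = $176,475.
Year 1: DB = ⌊$190,075 × 200%/3⌋ = $126,716; SL = ⌊$176,475/3⌋ = $58,825 → take DB $126,716. Book value $63,359.
Year 2: DB = ⌊$63,359 × 200%/3⌋ = $42,239; SL = ⌊$49,759/2⌋ = $24,879 → take DB $42,239. Book value $21,120.
Year 3 (final): $21,120 − $13,600 = $7,520. Book value $13,600.

$126,716; $42,239; $7,520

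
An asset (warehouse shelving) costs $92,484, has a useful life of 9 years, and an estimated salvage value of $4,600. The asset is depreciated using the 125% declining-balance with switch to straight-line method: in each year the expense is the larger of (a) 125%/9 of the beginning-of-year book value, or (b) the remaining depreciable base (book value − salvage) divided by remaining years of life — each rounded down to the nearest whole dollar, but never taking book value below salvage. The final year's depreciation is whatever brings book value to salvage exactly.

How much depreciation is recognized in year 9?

$9,076

Depreciable base = $92,484 − $4,600 = $87,884.
Year 1: DB = ⌊$92,484 × 125%/9⌋ = $12,845; SL = ⌊$87,884/9⌋ = $9,764 → take DB $12,845. Book value $79,639.
Year 2: DB = ⌊$79,639 × 125%/9⌋ = $11,060; SL = ⌊$75,039/8⌋ = $9,379 → take DB $11,060. Book value $68,579.
Year 3: DB = ⌊$68,579 × 125%/9⌋ = $9,524; SL = ⌊$63,979/7⌋ = $9,139 → take DB $9,524. Book value $59,055.
Year 4: DB = ⌊$59,055 × 125%/9⌋ = $8,202; SL = ⌊$54,455/6⌋ = $9,075 → take SL $9,075. Book value $49,980.
Year 5: DB = ⌊$49,980 × 125%/9⌋ = $6,941; SL = ⌊$45,380/5⌋ = $9,076 → take SL $9,076. Book value $40,904.
Year 6: DB = ⌊$40,904 × 125%/9⌋ = $5,681; SL = ⌊$36,304/4⌋ = $9,076 → take SL $9,076. Book value $31,828.
Year 7: DB = ⌊$31,828 × 125%/9⌋ = $4,420; SL = ⌊$27,228/3⌋ = $9,076 → take SL $9,076. Book value $22,752.
Year 8: DB = ⌊$22,752 × 125%/9⌋ = $3,160; SL = ⌊$18,152/2⌋ = $9,076 → take SL $9,076. Book value $13,676.
Year 9 (final): $13,676 − $4,600 = $9,076. Book value $4,600.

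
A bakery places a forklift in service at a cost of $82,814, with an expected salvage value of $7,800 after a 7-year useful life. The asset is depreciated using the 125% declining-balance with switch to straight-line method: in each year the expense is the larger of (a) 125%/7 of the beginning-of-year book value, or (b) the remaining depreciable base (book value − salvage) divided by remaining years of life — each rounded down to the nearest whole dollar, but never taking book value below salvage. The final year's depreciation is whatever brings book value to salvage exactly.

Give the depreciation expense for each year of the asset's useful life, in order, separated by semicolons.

$14,788; $12,147; $9,978; $9,525; $9,525; $9,525; $9,526

Depreciable base = $82,814 − $7,800 = $75,014.
Year 1: DB = ⌊$82,814 × 125%/7⌋ = $14,788; SL = ⌊$75,014/7⌋ = $10,716 → take DB $14,788. Book value $68,026.
Year 2: DB = ⌊$68,026 × 125%/7⌋ = $12,147; SL = ⌊$60,226/6⌋ = $10,037 → take DB $12,147. Book value $55,879.
Year 3: DB = ⌊$55,879 × 125%/7⌋ = $9,978; SL = ⌊$48,079/5⌋ = $9,615 → take DB $9,978. Book value $45,901.
Year 4: DB = ⌊$45,901 × 125%/7⌋ = $8,196; SL = ⌊$38,101/4⌋ = $9,525 → take SL $9,525. Book value $36,376.
Year 5: DB = ⌊$36,376 × 125%/7⌋ = $6,495; SL = ⌊$28,576/3⌋ = $9,525 → take SL $9,525. Book value $26,851.
Year 6: DB = ⌊$26,851 × 125%/7⌋ = $4,794; SL = ⌊$19,051/2⌋ = $9,525 → take SL $9,525. Book value $17,326.
Year 7 (final): $17,326 − $7,800 = $9,526. Book value $7,800.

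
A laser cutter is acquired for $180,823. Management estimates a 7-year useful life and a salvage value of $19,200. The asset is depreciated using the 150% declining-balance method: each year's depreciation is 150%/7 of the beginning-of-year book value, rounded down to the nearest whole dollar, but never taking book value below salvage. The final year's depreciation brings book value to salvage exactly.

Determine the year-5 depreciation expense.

$14,767

Depreciable base = $180,823 − $19,200 = $161,623.
Year 1: ⌊$180,823 × 150%/7⌋ = $38,747. Book value $142,076.
Year 2: ⌊$142,076 × 150%/7⌋ = $30,444. Book value $111,632.
Year 3: ⌊$111,632 × 150%/7⌋ = $23,921. Book value $87,711.
Year 4: ⌊$87,711 × 150%/7⌋ = $18,795. Book value $68,916.
Year 5: ⌊$68,916 × 150%/7⌋ = $14,767. Book value $54,149.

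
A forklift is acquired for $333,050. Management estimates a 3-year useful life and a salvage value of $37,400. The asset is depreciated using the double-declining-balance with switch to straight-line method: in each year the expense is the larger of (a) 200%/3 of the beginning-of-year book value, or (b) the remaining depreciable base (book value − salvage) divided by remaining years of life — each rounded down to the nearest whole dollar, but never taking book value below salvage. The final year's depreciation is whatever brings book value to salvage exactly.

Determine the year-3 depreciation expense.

$0

Depreciable base = $333,050 − $37,400 = $295,650.
Year 1: DB = ⌊$333,050 × 200%/3⌋ = $222,033; SL = ⌊$295,650/3⌋ = $98,550 → take DB $222,033. Book value $111,017.
Year 2: DB = ⌊$111,017 × 200%/3⌋ = $74,011; SL = ⌊$73,617/2⌋ = $36,808 → take DB $74,011, capped at $73,617. Book value $37,400.
Year 3 (final): $37,400 − $37,400 = $0. Book value $37,400.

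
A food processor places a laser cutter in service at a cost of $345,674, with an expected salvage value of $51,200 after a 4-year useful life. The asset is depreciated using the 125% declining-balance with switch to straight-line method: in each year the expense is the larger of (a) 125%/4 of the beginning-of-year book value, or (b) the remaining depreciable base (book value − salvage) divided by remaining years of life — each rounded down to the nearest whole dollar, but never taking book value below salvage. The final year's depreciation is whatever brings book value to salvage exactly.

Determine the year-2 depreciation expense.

$74,265

Depreciable base = $345,674 − $51,200 = $294,474.
Year 1: DB = ⌊$345,674 × 125%/4⌋ = $108,023; SL = ⌊$294,474/4⌋ = $73,618 → take DB $108,023. Book value $237,651.
Year 2: DB = ⌊$237,651 × 125%/4⌋ = $74,265; SL = ⌊$186,451/3⌋ = $62,150 → take DB $74,265. Book value $163,386.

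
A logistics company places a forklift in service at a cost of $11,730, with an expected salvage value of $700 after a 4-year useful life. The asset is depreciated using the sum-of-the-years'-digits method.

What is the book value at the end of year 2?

$4,009

Depreciable base = $11,730 − $700 = $11,030.
Sum of the years' digits = 4+3+2+1 = 10.
Year 1: $11,030 × 4/10 = $4,412. Book value $7,318.
Year 2: $11,030 × 3/10 = $3,309. Book value $4,009.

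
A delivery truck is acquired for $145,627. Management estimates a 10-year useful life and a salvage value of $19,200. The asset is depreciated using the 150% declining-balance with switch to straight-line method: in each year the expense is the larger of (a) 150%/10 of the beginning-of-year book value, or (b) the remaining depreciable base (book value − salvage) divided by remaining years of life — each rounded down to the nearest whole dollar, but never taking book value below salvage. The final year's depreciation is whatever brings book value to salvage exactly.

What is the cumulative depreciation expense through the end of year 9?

Depreciable base = $145,627 − $19,200 = $126,427.
Year 1: DB = ⌊$145,627 × 150%/10⌋ = $21,844; SL = ⌊$126,427/10⌋ = $12,642 → take DB $21,844. Book value $123,783.
Year 2: DB = ⌊$123,783 × 150%/10⌋ = $18,567; SL = ⌊$104,583/9⌋ = $11,620 → take DB $18,567. Book value $105,216.
Year 3: DB = ⌊$105,216 × 150%/10⌋ = $15,782; SL = ⌊$86,016/8⌋ = $10,752 → take DB $15,782. Book value $89,434.
Year 4: DB = ⌊$89,434 × 150%/10⌋ = $13,415; SL = ⌊$70,234/7⌋ = $10,033 → take DB $13,415. Book value $76,019.
Year 5: DB = ⌊$76,019 × 150%/10⌋ = $11,402; SL = ⌊$56,819/6⌋ = $9,469 → take DB $11,402. Book value $64,617.
Year 6: DB = ⌊$64,617 × 150%/10⌋ = $9,692; SL = ⌊$45,417/5⌋ = $9,083 → take DB $9,692. Book value $54,925.
Year 7: DB = ⌊$54,925 × 150%/10⌋ = $8,238; SL = ⌊$35,725/4⌋ = $8,931 → take SL $8,931. Book value $45,994.
Year 8: DB = ⌊$45,994 × 150%/10⌋ = $6,899; SL = ⌊$26,794/3⌋ = $8,931 → take SL $8,931. Book value $37,063.
Year 9: DB = ⌊$37,063 × 150%/10⌋ = $5,559; SL = ⌊$17,863/2⌋ = $8,931 → take SL $8,931. Book value $28,132.
Accumulated through year 9 = $145,627 − $28,132 = $117,495.

$117,495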